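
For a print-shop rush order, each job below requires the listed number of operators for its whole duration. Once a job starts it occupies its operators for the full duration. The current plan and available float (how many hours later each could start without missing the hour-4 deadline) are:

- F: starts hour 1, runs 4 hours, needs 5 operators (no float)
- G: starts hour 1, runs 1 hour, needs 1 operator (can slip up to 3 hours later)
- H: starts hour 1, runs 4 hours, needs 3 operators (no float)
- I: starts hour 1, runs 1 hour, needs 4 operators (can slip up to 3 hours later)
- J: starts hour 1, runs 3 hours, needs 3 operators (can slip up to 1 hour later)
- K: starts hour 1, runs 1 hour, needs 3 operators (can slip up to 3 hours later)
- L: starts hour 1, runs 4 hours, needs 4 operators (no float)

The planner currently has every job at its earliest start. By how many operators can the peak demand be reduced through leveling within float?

5

Early-start peak: h1:23  h2:15  h3:15  h4:12 ⇒ 23.
Leveled (F@1, G@1, H@1, I@1, J@2, K@2, L@1): h1:17  h2:18  h3:15  h4:15 ⇒ 18.
Reduction 23 − 18 = 5.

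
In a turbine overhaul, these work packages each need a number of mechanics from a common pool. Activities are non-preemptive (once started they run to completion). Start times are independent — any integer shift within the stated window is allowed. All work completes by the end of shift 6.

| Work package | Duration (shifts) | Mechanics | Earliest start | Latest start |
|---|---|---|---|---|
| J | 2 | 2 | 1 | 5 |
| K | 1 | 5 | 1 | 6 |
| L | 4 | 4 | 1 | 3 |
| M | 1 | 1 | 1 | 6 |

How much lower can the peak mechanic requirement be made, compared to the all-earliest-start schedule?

Early-start peak: s1:12  s2:6  s3:4  s4:4  s5:0  s6:0 ⇒ 12.
Leveled (J@1, K@5, L@1, M@3): s1:6  s2:6  s3:5  s4:4  s5:5  s6:0 ⇒ 6.
Reduction 12 − 6 = 6.

6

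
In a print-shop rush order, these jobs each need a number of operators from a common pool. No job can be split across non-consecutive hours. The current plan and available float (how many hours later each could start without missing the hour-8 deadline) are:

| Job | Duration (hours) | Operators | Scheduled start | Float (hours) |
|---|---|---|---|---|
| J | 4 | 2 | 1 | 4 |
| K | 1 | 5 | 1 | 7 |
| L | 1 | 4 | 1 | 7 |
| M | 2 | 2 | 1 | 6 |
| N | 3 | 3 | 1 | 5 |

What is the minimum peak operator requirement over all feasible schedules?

5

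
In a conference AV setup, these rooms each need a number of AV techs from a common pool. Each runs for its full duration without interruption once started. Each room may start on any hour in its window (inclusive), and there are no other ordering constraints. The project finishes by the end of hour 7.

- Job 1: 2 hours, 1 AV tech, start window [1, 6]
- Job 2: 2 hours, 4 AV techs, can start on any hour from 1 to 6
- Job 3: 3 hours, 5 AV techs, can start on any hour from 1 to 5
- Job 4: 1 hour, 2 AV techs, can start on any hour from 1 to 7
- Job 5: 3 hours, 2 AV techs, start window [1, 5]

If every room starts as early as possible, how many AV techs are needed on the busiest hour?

Early-start schedule: Job 1@1, Job 2@1, Job 3@1, Job 4@1, Job 5@1.
Load per hour: hour 1: 14, hour 2: 12, hour 3: 7, hour 4: 0, hour 5: 0, hour 6: 0, hour 7: 0.
Peak is 14.

14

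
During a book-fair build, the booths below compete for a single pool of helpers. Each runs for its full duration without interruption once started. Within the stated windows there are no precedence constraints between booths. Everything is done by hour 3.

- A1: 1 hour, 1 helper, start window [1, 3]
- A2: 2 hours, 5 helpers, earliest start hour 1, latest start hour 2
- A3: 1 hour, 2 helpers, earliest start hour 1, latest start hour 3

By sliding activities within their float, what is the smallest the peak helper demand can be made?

5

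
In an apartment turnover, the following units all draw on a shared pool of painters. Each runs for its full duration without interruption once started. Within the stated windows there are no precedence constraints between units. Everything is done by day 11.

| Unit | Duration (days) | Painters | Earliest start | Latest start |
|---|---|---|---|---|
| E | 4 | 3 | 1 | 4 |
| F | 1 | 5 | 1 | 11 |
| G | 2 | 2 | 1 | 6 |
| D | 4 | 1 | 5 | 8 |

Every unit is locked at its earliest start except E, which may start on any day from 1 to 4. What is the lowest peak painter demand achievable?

E@1: d1:10  d2:5  d3:3  d4:3  d5:1  d6:1  d7:1  d8:1  d9:0  d10:0  d11:0 → peak 10
E@2: d1:7  d2:5  d3:3  d4:3  d5:4  d6:1  d7:1  d8:1  d9:0  d10:0  d11:0 → peak 7
E@3: d1:7  d2:2  d3:3  d4:3  d5:4  d6:4  d7:1  d8:1  d9:0  d10:0  d11:0 → peak 7
E@4: d1:7  d2:2  d3:0  d4:3  d5:4  d6:4  d7:4  d8:1  d9:0  d10:0  d11:0 → peak 7
Best is E@2, peak 7.

7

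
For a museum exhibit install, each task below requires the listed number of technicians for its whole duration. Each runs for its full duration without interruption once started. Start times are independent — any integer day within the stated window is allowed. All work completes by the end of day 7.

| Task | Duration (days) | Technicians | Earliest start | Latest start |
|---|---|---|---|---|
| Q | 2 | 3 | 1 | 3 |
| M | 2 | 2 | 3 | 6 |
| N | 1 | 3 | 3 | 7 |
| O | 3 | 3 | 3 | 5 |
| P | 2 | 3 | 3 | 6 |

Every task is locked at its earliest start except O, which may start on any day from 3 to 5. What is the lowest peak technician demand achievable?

8

O@3: d1:3  d2:3  d3:11  d4:8  d5:3  d6:0  d7:0 → peak 11
O@4: d1:3  d2:3  d3:8  d4:8  d5:3  d6:3  d7:0 → peak 8
O@5: d1:3  d2:3  d3:8  d4:5  d5:3  d6:3  d7:3 → peak 8
Best is O@4, peak 8.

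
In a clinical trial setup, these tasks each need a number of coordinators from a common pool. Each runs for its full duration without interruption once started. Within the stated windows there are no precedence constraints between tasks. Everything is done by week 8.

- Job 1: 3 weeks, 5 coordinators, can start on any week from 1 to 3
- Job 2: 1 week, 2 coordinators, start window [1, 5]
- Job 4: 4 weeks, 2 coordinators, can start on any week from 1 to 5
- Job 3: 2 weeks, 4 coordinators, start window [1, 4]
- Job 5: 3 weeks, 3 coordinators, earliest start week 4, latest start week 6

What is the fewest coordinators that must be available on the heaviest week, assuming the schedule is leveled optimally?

6

Early-start (Job 1@1, Job 2@1, Job 4@1, Job 3@1, Job 5@4) gives peak 13: w1:13  w2:11  w3:7  w4:5  w5:3  w6:3  w7:0  w8:0.
Shift Job 2→4, Job 4→5, Job 3→4, Job 5→6.
Schedule Job 1@1, Job 2@4, Job 4@5, Job 3@4, Job 5@6: w1:5  w2:5  w3:5  w4:6  w5:6  w6:5  w7:5  w8:5 — peak 6.
Total coordinator-weeks = 42 over 8 weeks ⇒ peak ≥ ⌈42/8⌉ = 6, so 6 is optimal.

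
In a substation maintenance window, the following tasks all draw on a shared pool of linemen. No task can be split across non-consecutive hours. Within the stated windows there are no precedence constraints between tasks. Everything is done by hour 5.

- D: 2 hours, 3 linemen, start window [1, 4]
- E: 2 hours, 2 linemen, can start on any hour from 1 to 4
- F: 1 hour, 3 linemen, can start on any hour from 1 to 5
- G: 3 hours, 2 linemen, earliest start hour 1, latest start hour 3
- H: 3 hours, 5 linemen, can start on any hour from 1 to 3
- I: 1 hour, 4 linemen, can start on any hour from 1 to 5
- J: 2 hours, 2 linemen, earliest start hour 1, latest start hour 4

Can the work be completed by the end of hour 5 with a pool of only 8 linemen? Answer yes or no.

no

Total lineman-hours = 42; over 5 hours the average is 42/5 > 8, so some hour must exceed 8.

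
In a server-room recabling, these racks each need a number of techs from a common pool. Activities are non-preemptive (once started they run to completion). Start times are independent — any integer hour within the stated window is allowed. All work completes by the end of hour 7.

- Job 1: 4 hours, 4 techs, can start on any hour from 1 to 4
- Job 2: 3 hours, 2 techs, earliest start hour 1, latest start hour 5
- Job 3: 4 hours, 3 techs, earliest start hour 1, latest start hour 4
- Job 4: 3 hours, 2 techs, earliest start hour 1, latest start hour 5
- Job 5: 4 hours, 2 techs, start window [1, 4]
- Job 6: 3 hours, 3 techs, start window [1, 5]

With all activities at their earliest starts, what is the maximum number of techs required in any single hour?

16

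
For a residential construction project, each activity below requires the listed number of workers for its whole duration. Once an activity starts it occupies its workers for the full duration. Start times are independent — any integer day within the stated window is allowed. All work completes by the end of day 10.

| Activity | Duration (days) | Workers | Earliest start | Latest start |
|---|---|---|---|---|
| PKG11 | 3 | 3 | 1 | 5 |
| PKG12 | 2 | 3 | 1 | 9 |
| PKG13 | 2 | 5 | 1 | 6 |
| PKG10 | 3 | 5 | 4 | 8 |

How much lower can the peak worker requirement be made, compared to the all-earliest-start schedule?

6

Early-start peak: d1:11  d2:11  d3:3  d4:5  d5:5  d6:5  d7:0  d8:0  d9:0  d10:0 ⇒ 11.
Leveled (PKG11@1, PKG12@4, PKG13@6, PKG10@8): d1:3  d2:3  d3:3  d4:3  d5:3  d6:5  d7:5  d8:5  d9:5  d10:5 ⇒ 5.
Reduction 11 − 5 = 6.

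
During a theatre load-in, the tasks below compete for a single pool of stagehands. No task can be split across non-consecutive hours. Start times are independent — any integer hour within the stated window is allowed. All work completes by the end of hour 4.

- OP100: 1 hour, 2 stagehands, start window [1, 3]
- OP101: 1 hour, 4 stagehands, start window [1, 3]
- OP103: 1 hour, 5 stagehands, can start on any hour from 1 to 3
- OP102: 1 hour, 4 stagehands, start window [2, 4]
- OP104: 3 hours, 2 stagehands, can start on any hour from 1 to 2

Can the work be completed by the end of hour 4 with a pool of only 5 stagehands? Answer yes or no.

no

Total stagehand-hours = 21; over 4 hours the average is 21/4 > 5, so some hour must exceed 5.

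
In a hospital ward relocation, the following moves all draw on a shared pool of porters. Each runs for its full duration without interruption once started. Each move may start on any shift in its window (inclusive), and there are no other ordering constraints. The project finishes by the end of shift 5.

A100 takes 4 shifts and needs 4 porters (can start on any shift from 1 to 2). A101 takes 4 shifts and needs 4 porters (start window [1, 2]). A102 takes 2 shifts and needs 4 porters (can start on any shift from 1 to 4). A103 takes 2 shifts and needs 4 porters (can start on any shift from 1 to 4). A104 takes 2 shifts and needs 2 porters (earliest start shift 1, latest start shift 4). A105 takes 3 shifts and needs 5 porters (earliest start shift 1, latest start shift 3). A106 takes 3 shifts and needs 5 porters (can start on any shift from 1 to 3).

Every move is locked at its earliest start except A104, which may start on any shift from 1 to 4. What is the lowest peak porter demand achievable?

26

A104@1: s1:28  s2:28  s3:18  s4:8  s5:0 → peak 28
A104@2: s1:26  s2:28  s3:20  s4:8  s5:0 → peak 28
A104@3: s1:26  s2:26  s3:20  s4:10  s5:0 → peak 26
A104@4: s1:26  s2:26  s3:18  s4:10  s5:2 → peak 26
Best is A104@3, peak 26.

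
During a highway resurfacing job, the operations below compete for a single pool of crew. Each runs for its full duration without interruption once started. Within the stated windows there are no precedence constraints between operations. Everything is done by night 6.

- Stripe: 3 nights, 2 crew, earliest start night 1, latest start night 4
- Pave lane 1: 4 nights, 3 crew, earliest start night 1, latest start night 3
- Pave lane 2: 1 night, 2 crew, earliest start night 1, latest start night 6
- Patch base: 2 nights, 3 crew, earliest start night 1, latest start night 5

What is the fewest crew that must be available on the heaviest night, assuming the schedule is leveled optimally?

5

Early-start (Stripe@1, Pave lane 1@1, Pave lane 2@1, Patch base@1) gives peak 10: n1:10  n2:8  n3:5  n4:3  n5:0  n6:0.
Shift Pave lane 2→4, Patch base→5.
Schedule Stripe@1, Pave lane 1@1, Pave lane 2@4, Patch base@5: n1:5  n2:5  n3:5  n4:5  n5:3  n6:3 — peak 5.
Total crew member-nights = 26 over 6 nights ⇒ peak ≥ ⌈26/6⌉ = 5, so 5 is optimal.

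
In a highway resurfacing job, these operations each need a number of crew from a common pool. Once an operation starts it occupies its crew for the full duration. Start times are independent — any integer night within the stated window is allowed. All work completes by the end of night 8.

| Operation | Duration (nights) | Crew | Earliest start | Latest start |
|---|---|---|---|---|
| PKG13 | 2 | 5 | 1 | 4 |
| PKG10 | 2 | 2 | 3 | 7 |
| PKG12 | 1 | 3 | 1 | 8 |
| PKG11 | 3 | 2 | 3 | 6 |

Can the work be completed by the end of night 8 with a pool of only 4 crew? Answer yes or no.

no

The minimum achievable peak is 5; 4 < 5, so no feasible schedule stays within the cap.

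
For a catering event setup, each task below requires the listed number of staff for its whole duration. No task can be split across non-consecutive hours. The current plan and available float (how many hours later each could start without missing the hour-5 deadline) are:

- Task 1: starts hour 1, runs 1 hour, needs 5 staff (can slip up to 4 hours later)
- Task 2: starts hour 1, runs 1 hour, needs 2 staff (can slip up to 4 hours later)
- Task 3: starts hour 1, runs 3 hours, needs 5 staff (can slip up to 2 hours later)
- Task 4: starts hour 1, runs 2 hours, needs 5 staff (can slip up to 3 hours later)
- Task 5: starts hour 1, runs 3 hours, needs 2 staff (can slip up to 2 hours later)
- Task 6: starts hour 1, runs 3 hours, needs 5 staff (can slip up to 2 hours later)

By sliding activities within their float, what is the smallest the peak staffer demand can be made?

Early-start (Task 1@1, Task 2@1, Task 3@1, Task 4@1, Task 5@1, Task 6@1) gives peak 24: h1:24  h2:17  h3:12  h4:0  h5:0.
Shift Task 4→4, Task 5→2, Task 6→2.
Schedule Task 1@1, Task 2@1, Task 3@1, Task 4@4, Task 5@2, Task 6@2: h1:12  h2:12  h3:12  h4:12  h5:5 — peak 12.

12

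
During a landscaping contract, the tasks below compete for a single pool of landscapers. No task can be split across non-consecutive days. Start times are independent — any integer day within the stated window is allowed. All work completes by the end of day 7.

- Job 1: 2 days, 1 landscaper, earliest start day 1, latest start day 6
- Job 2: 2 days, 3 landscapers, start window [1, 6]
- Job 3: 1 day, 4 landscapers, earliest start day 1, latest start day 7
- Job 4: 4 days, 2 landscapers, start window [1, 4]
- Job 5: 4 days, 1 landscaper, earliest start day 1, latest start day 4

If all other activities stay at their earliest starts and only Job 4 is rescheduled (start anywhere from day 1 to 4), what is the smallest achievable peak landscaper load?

9

Job 4@1: d1:11  d2:7  d3:3  d4:3  d5:0  d6:0  d7:0 → peak 11
Job 4@2: d1:9  d2:7  d3:3  d4:3  d5:2  d6:0  d7:0 → peak 9
Job 4@3: d1:9  d2:5  d3:3  d4:3  d5:2  d6:2  d7:0 → peak 9
Job 4@4: d1:9  d2:5  d3:1  d4:3  d5:2  d6:2  d7:2 → peak 9
Best is Job 4@2, peak 9.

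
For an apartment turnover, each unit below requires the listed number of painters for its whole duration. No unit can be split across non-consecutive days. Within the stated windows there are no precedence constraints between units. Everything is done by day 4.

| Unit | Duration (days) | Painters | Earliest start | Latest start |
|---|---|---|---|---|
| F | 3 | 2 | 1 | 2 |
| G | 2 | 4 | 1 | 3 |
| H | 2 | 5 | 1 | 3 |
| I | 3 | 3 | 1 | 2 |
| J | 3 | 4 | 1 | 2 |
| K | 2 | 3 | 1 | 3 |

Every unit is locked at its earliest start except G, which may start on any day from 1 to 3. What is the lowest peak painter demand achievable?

17

G@1: d1:21  d2:21  d3:9  d4:0 → peak 21
G@2: d1:17  d2:21  d3:13  d4:0 → peak 21
G@3: d1:17  d2:17  d3:13  d4:4 → peak 17
Best is G@3, peak 17.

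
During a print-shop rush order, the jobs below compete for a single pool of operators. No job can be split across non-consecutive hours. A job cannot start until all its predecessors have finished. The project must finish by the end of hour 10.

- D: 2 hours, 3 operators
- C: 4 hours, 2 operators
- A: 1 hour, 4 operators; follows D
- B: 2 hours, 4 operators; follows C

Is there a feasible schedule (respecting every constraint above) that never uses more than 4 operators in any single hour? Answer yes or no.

yes

Schedule D@1, C@3, A@7, B@8: h1:3  h2:3  h3:2  h4:2  h5:2  h6:2  h7:4  h8:4  h9:4  h10:0 — peak 4 ≤ 4.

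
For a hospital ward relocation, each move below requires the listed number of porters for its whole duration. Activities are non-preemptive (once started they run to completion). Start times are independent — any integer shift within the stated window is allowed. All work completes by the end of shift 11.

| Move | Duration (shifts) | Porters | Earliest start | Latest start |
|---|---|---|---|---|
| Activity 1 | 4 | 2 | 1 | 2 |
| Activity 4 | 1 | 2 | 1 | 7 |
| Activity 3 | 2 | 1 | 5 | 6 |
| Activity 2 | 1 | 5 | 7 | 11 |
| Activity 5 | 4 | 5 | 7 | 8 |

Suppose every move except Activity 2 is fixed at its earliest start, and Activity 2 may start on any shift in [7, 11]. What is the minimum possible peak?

5

Activity 2@7: s1:4  s2:2  s3:2  s4:2  s5:1  s6:1  s7:10  s8:5  s9:5  s10:5  s11:0 → peak 10
Activity 2@8: s1:4  s2:2  s3:2  s4:2  s5:1  s6:1  s7:5  s8:10  s9:5  s10:5  s11:0 → peak 10
Activity 2@9: s1:4  s2:2  s3:2  s4:2  s5:1  s6:1  s7:5  s8:5  s9:10  s10:5  s11:0 → peak 10
Activity 2@10: s1:4  s2:2  s3:2  s4:2  s5:1  s6:1  s7:5  s8:5  s9:5  s10:10  s11:0 → peak 10
Activity 2@11: s1:4  s2:2  s3:2  s4:2  s5:1  s6:1  s7:5  s8:5  s9:5  s10:5  s11:5 → peak 5
Best is Activity 2@11, peak 5.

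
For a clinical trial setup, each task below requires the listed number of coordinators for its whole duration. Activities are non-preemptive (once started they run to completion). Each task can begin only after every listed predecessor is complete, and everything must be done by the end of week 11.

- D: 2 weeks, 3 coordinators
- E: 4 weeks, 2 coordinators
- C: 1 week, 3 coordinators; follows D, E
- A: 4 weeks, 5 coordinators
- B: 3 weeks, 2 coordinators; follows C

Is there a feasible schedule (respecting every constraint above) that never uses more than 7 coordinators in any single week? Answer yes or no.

Schedule D@1, E@1, C@5, A@6, B@6: w1:5  w2:5  w3:2  w4:2  w5:3  w6:7  w7:7  w8:7  w9:5  w10:0  w11:0 — peak 7 ≤ 7.

yes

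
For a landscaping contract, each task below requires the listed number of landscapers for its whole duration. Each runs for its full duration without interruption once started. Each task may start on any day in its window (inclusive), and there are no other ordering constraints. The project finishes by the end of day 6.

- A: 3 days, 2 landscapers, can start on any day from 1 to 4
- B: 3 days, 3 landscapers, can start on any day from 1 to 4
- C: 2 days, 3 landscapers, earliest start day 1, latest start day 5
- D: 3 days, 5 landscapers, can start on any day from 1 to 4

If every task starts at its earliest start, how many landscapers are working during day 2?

13

At early start, day 2 has: A, B, C, D.
Demand: 2 + 3 + 3 + 5 = 13.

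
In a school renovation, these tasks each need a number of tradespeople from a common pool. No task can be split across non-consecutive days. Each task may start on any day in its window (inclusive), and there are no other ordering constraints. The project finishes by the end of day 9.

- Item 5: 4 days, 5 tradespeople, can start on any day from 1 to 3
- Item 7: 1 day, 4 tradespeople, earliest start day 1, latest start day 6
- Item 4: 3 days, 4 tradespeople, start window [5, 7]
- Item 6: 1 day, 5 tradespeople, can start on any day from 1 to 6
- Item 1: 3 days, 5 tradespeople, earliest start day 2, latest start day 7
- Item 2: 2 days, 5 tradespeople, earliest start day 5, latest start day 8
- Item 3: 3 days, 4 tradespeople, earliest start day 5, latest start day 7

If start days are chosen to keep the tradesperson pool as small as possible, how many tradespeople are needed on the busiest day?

10

Early-start (Item 5@1, Item 7@1, Item 4@5, Item 6@1, Item 1@2, Item 2@5, Item 3@5) gives peak 14: d1:14  d2:10  d3:10  d4:10  d5:13  d6:13  d7:8  d8:0  d9:0.
Shift Item 6→2, Item 1→3, Item 2→8, Item 3→6.
Schedule Item 5@1, Item 7@1, Item 4@5, Item 6@2, Item 1@3, Item 2@8, Item 3@6: d1:9  d2:10  d3:10  d4:10  d5:9  d6:8  d7:8  d8:9  d9:5 — peak 10.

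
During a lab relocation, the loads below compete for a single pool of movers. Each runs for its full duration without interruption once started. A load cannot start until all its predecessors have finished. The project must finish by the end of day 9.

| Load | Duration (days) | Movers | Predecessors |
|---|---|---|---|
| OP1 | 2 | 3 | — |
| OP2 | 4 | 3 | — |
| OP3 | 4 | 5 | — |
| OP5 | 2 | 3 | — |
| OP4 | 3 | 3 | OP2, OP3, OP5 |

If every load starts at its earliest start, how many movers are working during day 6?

3

At early start, day 6 has: OP4.
Demand: 3 = 3.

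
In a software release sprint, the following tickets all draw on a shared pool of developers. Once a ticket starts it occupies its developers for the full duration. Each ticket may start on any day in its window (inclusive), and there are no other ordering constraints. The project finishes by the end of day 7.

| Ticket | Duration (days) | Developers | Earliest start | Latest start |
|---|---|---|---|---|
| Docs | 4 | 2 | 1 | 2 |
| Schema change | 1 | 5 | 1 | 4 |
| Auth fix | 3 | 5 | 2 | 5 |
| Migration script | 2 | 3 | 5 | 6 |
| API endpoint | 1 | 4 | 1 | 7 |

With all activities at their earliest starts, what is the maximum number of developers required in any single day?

Early-start schedule: Docs@1, Schema change@1, Auth fix@2, Migration script@5, API endpoint@1.
Load per day: day 1: 11, day 2: 7, day 3: 7, day 4: 7, day 5: 3, day 6: 3, day 7: 0.
Peak is 11.

11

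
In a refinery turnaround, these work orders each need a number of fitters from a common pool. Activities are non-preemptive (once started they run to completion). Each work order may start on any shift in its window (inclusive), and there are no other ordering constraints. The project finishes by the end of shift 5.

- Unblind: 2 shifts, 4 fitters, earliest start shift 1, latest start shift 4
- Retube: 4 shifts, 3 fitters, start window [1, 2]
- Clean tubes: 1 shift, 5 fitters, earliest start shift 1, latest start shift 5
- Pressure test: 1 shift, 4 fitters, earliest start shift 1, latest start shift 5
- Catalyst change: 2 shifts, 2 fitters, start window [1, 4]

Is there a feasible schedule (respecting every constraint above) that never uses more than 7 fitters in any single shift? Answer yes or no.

yes

Schedule Unblind@1, Retube@1, Clean tubes@5, Pressure test@3, Catalyst change@4: s1:7  s2:7  s3:7  s4:5  s5:7 — peak 7 ≤ 7.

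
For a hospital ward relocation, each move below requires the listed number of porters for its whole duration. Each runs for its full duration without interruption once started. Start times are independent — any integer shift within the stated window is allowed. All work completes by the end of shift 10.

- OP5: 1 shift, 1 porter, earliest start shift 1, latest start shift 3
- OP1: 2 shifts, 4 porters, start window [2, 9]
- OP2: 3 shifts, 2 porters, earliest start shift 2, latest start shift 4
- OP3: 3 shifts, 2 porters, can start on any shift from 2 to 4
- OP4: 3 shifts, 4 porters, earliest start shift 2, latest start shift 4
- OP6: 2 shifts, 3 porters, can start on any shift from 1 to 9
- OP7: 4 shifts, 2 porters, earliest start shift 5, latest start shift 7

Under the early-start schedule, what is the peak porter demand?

Early-start schedule: OP5@1, OP1@2, OP2@2, OP3@2, OP4@2, OP6@1, OP7@5.
Load per shift: shift 1: 4, shift 2: 15, shift 3: 12, shift 4: 8, shift 5: 2, shift 6: 2, shift 7: 2, shift 8: 2, shift 9: 0, shift 10: 0.
Peak is 15.

15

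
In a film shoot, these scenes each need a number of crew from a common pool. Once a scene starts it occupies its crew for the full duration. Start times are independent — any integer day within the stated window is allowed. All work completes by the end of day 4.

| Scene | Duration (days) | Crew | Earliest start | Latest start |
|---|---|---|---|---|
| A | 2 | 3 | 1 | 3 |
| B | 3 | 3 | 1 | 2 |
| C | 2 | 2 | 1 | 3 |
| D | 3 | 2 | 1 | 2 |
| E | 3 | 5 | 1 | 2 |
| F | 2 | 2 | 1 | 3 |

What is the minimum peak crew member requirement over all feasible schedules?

Early-start (A@1, B@1, C@1, D@1, E@1, F@1) gives peak 17: d1:17  d2:17  d3:10  d4:0.
Shift C→3, F→3.
Schedule A@1, B@1, C@3, D@1, E@1, F@3: d1:13  d2:13  d3:14  d4:4 — peak 14.

14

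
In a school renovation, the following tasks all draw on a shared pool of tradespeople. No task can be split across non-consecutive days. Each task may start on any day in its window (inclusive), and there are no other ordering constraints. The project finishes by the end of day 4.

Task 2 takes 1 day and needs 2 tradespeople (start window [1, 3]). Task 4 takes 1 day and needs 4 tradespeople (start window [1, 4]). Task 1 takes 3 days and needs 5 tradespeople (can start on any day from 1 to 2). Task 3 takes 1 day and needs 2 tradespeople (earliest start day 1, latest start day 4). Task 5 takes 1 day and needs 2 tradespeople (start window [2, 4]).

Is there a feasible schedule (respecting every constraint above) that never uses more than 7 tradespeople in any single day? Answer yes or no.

yes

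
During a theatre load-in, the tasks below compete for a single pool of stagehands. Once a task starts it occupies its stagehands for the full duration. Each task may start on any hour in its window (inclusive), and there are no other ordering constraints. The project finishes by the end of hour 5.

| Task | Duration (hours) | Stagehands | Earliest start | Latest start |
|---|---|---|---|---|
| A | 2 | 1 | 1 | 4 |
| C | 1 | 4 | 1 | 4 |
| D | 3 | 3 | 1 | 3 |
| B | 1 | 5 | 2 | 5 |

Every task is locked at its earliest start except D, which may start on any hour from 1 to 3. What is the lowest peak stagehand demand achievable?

6

D@1: h1:8  h2:9  h3:3  h4:0  h5:0 → peak 9
D@2: h1:5  h2:9  h3:3  h4:3  h5:0 → peak 9
D@3: h1:5  h2:6  h3:3  h4:3  h5:3 → peak 6
Best is D@3, peak 6.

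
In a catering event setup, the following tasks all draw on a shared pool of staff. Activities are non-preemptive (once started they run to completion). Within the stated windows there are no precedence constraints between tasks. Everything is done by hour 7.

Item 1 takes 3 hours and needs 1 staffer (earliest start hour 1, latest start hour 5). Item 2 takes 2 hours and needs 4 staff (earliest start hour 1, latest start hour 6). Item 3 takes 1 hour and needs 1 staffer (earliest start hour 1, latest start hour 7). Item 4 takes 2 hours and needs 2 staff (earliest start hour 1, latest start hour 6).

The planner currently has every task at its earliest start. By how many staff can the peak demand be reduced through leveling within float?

4

Early-start peak: h1:8  h2:7  h3:1  h4:0  h5:0  h6:0  h7:0 ⇒ 8.
Leveled (Item 1@1, Item 2@4, Item 3@1, Item 4@1): h1:4  h2:3  h3:1  h4:4  h5:4  h6:0  h7:0 ⇒ 4.
Reduction 8 − 4 = 4.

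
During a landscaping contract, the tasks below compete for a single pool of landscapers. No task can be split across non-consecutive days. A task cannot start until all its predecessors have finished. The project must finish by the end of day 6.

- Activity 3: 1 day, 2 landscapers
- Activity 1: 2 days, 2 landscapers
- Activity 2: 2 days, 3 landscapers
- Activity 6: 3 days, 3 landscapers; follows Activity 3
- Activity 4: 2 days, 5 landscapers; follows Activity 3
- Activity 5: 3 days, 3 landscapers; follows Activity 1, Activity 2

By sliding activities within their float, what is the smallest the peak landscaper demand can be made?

Early-start (Activity 3@1, Activity 1@1, Activity 2@1, Activity 6@2, Activity 4@2, Activity 5@3) gives peak 13: d1:7  d2:13  d3:11  d4:6  d5:3  d6:0.
Shift Activity 4→5.
Schedule Activity 3@1, Activity 1@1, Activity 2@1, Activity 6@2, Activity 4@5, Activity 5@3: d1:7  d2:8  d3:6  d4:6  d5:8  d6:5 — peak 8.

8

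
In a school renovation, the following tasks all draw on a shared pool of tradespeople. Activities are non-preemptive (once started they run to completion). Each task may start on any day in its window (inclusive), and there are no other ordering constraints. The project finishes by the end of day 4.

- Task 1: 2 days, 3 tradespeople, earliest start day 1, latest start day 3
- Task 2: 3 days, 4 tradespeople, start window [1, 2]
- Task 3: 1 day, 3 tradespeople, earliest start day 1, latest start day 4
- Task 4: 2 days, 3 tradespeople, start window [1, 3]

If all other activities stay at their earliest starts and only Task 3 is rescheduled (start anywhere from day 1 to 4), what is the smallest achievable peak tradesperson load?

Task 3@1: d1:13  d2:10  d3:4  d4:0 → peak 13
Task 3@2: d1:10  d2:13  d3:4  d4:0 → peak 13
Task 3@3: d1:10  d2:10  d3:7  d4:0 → peak 10
Task 3@4: d1:10  d2:10  d3:4  d4:3 → peak 10
Best is Task 3@3, peak 10.

10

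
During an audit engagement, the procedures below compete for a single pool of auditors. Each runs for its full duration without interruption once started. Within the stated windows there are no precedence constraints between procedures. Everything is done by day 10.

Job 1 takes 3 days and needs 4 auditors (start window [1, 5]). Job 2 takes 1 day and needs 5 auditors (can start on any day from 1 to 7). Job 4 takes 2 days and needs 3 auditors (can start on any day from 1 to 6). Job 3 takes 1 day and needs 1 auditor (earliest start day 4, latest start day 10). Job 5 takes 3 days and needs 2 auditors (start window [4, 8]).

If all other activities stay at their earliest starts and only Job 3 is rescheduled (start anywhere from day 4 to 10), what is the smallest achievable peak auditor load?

12

Job 3@4: d1:12  d2:7  d3:4  d4:3  d5:2  d6:2  d7:0  d8:0  d9:0  d10:0 → peak 12
Job 3@5: d1:12  d2:7  d3:4  d4:2  d5:3  d6:2  d7:0  d8:0  d9:0  d10:0 → peak 12
Job 3@6: d1:12  d2:7  d3:4  d4:2  d5:2  d6:3  d7:0  d8:0  d9:0  d10:0 → peak 12
Job 3@7: d1:12  d2:7  d3:4  d4:2  d5:2  d6:2  d7:1  d8:0  d9:0  d10:0 → peak 12
Job 3@8: d1:12  d2:7  d3:4  d4:2  d5:2  d6:2  d7:0  d8:1  d9:0  d10:0 → peak 12
Job 3@9: d1:12  d2:7  d3:4  d4:2  d5:2  d6:2  d7:0  d8:0  d9:1  d10:0 → peak 12
Job 3@10: d1:12  d2:7  d3:4  d4:2  d5:2  d6:2  d7:0  d8:0  d9:0  d10:1 → peak 12
Best is Job 3@4, peak 12.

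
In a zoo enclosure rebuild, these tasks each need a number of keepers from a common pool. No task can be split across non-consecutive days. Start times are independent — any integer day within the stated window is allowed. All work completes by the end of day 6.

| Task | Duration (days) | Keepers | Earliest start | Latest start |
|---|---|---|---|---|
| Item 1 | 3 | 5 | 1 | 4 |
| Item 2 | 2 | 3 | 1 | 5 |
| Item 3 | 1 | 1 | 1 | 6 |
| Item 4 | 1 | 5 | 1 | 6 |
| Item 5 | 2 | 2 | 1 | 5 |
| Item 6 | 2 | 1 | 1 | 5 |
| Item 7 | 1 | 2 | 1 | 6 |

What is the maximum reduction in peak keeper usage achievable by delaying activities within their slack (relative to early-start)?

Early-start peak: d1:19  d2:11  d3:5  d4:0  d5:0  d6:0 ⇒ 19.
Leveled (Item 1@1, Item 2@4, Item 3@1, Item 4@6, Item 5@2, Item 6@4, Item 7@4): d1:6  d2:7  d3:7  d4:6  d5:4  d6:5 ⇒ 7.
Reduction 19 − 7 = 12.

12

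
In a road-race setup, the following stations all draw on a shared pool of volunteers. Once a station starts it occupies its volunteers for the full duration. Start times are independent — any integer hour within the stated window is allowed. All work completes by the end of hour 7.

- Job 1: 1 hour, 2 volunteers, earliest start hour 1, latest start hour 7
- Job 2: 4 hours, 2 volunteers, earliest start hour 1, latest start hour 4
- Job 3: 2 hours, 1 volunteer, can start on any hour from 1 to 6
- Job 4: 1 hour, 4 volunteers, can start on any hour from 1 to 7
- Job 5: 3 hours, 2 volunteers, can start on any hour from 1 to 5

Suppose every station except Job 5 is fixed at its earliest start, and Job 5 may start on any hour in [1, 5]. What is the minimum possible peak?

9

Job 5@1: h1:11  h2:5  h3:4  h4:2  h5:0  h6:0  h7:0 → peak 11
Job 5@2: h1:9  h2:5  h3:4  h4:4  h5:0  h6:0  h7:0 → peak 9
Job 5@3: h1:9  h2:3  h3:4  h4:4  h5:2  h6:0  h7:0 → peak 9
Job 5@4: h1:9  h2:3  h3:2  h4:4  h5:2  h6:2  h7:0 → peak 9
Job 5@5: h1:9  h2:3  h3:2  h4:2  h5:2  h6:2  h7:2 → peak 9
Best is Job 5@2, peak 9.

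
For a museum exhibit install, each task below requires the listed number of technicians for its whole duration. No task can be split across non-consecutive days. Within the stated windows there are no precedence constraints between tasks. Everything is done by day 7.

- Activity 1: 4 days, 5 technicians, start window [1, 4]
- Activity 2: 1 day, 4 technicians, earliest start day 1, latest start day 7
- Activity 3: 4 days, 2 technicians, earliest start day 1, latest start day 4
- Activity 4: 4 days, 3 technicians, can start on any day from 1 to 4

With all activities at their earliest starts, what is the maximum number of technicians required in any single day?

14

Early-start schedule: Activity 1@1, Activity 2@1, Activity 3@1, Activity 4@1.
Load per day: day 1: 14, day 2: 10, day 3: 10, day 4: 10, day 5: 0, day 6: 0, day 7: 0.
Peak is 14.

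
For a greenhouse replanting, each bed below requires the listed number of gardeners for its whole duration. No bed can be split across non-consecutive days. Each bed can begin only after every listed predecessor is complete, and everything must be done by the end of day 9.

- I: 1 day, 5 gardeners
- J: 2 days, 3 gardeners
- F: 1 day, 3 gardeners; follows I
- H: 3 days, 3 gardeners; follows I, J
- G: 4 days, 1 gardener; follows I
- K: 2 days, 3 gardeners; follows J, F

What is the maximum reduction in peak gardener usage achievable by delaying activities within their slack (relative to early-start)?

3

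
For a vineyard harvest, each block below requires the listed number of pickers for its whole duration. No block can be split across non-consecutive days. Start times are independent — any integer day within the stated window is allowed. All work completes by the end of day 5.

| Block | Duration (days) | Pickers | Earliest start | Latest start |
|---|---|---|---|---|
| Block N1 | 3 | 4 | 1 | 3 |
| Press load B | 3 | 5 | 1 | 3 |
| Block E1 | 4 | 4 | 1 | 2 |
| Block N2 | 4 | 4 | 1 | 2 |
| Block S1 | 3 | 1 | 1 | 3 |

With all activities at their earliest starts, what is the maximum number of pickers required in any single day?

Early-start schedule: Block N1@1, Press load B@1, Block E1@1, Block N2@1, Block S1@1.
Load per day: day 1: 18, day 2: 18, day 3: 18, day 4: 8, day 5: 0.
Peak is 18.

18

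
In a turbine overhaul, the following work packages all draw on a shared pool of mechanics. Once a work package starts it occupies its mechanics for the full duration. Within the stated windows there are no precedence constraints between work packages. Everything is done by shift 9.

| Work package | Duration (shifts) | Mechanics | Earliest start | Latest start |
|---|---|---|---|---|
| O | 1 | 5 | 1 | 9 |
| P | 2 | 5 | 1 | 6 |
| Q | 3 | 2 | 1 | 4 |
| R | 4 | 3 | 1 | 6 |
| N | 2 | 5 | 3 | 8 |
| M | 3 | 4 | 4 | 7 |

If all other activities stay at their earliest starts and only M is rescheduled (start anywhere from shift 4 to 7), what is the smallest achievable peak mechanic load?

15

M@4: s1:15  s2:10  s3:10  s4:12  s5:4  s6:4  s7:0  s8:0  s9:0 → peak 15
M@5: s1:15  s2:10  s3:10  s4:8  s5:4  s6:4  s7:4  s8:0  s9:0 → peak 15
M@6: s1:15  s2:10  s3:10  s4:8  s5:0  s6:4  s7:4  s8:4  s9:0 → peak 15
M@7: s1:15  s2:10  s3:10  s4:8  s5:0  s6:0  s7:4  s8:4  s9:4 → peak 15
Best is M@4, peak 15.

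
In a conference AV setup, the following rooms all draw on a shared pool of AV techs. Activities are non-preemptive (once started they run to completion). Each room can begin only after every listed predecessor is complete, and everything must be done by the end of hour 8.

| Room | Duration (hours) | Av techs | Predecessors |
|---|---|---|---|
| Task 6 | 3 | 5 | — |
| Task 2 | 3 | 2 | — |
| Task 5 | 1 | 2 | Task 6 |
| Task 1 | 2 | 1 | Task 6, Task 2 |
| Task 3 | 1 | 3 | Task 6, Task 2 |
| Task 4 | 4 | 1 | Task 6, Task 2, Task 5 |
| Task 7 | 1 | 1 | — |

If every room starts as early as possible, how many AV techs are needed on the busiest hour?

8

Early-start schedule: Task 6@1, Task 2@1, Task 5@4, Task 1@4, Task 3@4, Task 4@5, Task 7@1.
Load per hour: hour 1: 8, hour 2: 7, hour 3: 7, hour 4: 6, hour 5: 2, hour 6: 1, hour 7: 1, hour 8: 1.
Peak is 8.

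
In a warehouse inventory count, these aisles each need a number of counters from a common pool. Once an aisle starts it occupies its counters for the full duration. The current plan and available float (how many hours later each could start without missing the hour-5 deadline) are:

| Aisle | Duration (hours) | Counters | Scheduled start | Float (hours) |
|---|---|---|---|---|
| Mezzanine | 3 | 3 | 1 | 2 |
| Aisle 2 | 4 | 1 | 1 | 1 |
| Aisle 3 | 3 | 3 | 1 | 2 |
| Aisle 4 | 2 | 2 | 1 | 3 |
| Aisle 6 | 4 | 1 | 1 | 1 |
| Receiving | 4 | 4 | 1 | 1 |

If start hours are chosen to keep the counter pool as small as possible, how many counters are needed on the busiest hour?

12

Early-start (Mezzanine@1, Aisle 2@1, Aisle 3@1, Aisle 4@1, Aisle 6@1, Receiving@1) gives peak 14: h1:14  h2:14  h3:12  h4:6  h5:0.
Shift Aisle 4→4.
Schedule Mezzanine@1, Aisle 2@1, Aisle 3@1, Aisle 4@4, Aisle 6@1, Receiving@1: h1:12  h2:12  h3:12  h4:8  h5:2 — peak 12.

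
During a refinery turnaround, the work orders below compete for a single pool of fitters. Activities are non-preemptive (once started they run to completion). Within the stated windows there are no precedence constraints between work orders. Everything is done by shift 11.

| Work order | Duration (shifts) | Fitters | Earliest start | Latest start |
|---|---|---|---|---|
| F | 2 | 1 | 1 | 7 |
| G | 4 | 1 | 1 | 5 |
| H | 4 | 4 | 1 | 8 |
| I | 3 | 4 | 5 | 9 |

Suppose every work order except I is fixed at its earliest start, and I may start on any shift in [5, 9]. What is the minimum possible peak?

6

I@5: s1:6  s2:6  s3:5  s4:5  s5:4  s6:4  s7:4  s8:0  s9:0  s10:0  s11:0 → peak 6
I@6: s1:6  s2:6  s3:5  s4:5  s5:0  s6:4  s7:4  s8:4  s9:0  s10:0  s11:0 → peak 6
I@7: s1:6  s2:6  s3:5  s4:5  s5:0  s6:0  s7:4  s8:4  s9:4  s10:0  s11:0 → peak 6
I@8: s1:6  s2:6  s3:5  s4:5  s5:0  s6:0  s7:0  s8:4  s9:4  s10:4  s11:0 → peak 6
I@9: s1:6  s2:6  s3:5  s4:5  s5:0  s6:0  s7:0  s8:0  s9:4  s10:4  s11:4 → peak 6
Best is I@5, peak 6.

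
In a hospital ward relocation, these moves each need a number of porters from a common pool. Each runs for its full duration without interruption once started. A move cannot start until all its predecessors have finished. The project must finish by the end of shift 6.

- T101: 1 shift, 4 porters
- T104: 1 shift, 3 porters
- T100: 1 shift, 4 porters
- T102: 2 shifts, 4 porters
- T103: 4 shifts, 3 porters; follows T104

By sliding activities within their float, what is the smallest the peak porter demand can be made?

Early-start (T101@1, T104@1, T100@1, T102@1, T103@2) gives peak 15: s1:15  s2:7  s3:3  s4:3  s5:3  s6:0.
Shift T100→2, T102→3.
Schedule T101@1, T104@1, T100@2, T102@3, T103@2: s1:7  s2:7  s3:7  s4:7  s5:3  s6:0 — peak 7.

7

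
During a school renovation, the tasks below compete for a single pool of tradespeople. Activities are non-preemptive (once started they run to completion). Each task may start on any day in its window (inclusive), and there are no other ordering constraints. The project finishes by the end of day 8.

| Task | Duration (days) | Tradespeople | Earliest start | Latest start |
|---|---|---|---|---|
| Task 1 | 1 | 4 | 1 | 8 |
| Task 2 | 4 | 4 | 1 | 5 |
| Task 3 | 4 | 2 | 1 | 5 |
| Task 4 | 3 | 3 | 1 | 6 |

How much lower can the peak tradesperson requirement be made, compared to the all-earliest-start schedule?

Early-start peak: d1:13  d2:9  d3:9  d4:6  d5:0  d6:0  d7:0  d8:0 ⇒ 13.
Leveled (Task 1@1, Task 2@2, Task 3@1, Task 4@6): d1:6  d2:6  d3:6  d4:6  d5:4  d6:3  d7:3  d8:3 ⇒ 6.
Reduction 13 − 6 = 7.

7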